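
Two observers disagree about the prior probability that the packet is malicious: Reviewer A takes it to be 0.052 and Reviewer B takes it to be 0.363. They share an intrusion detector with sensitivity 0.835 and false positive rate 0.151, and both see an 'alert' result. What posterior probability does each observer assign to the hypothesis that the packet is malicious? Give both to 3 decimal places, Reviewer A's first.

P('+'|H) = 0.835, P('+'|¬H) = 0.151.
Reviewer A: numerator 0.835·0.052 = 0.043420; evidence = 0.043420+0.151·0.948 = 0.18657; posterior = 0.233.
Reviewer B: numerator 0.835·0.363 = 0.30310; evidence = 0.30310+0.151·0.637 = 0.39929; posterior = 0.759.

Reviewer A: 0.233; Reviewer B: 0.759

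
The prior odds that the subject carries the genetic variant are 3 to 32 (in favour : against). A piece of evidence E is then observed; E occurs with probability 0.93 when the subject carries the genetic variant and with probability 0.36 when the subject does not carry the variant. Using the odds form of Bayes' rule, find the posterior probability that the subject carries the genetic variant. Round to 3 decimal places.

Prior odds = 3/32 = 0.093750.
Likelihood ratio for E = 0.93/0.36 = 2.5833.
Posterior odds = prior odds × LR = 0.24219.
Posterior probability = odds/(1+odds) = 0.24219/1.2422 = 0.195.

Posterior probability ≈ 0.195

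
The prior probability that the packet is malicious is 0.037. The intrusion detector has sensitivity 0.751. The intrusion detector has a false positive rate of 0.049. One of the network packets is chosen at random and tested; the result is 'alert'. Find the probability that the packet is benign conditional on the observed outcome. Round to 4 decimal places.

Let H be the event that the packet is malicious. P(H) = 0.037, so P(¬H) = 0.963. With E the 'alert' result, P(E|H) = 0.751 and P(E|¬H) = 0.049.
P(E) = 0.751·0.037 + 0.049·0.963 = 0.027787 + 0.047187 = 0.074974.
By Bayes' theorem, P(H|E) = 0.027787 / 0.074974 = 0.3706. Hence P(¬H|E) = 1 − 0.3706 = 0.6294.

P(¬H | E) ≈ 0.6294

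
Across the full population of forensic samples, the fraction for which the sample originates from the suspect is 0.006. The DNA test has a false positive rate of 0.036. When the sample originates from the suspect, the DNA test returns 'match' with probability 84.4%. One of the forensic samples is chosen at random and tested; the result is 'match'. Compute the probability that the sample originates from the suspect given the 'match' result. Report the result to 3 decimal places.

Let H be the event that the sample originates from the suspect. P(H) = 0.006, so P(¬H) = 0.994. With E the 'match' result, P(E|H) = 0.844 and P(E|¬H) = 0.036.
P(E) = 0.844·0.006 + 0.036·0.994 = 0.0050640 + 0.035784 = 0.040848.
By Bayes' theorem, P(H|E) = 0.0050640 / 0.040848 = 0.124.

P(H | E) ≈ 0.124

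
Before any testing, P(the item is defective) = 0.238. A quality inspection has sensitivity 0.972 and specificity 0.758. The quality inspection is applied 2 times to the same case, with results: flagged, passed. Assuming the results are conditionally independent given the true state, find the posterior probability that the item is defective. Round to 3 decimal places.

Posterior P(H) ≈ 0.044

With H the event that the item is defective, the joint likelihood of the observed sequence is P(data|H) = 0.972·0.028 = 0.027216 and P(data|¬H) = 0.242·0.758 = 0.18344.
Bayes: P(H|data) = 0.238·0.027216 / (0.238·0.027216 + 0.762·0.18344) = 0.0064774/0.14626 = 0.0443.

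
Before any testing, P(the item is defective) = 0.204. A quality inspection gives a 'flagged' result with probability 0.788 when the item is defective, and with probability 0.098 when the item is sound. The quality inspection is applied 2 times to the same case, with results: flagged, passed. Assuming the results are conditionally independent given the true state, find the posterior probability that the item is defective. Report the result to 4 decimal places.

With H the event that the item is defective, the joint likelihood of the observed sequence is P(data|H) = 0.788·0.212 = 0.16706 and P(data|¬H) = 0.098·0.902 = 0.088396.
Bayes: P(H|data) = 0.204·0.16706 / (0.204·0.16706 + 0.796·0.088396) = 0.034079/0.10444 = 0.3263.

Posterior P(H) ≈ 0.3263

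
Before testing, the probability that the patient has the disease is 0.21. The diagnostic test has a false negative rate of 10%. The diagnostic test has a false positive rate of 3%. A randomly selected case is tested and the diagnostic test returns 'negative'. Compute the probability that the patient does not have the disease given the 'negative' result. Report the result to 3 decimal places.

P(¬H | E) ≈ 0.973

Write H for 'the patient has the disease'. Prior odds H:¬H = 0.21/0.79 = 0.26582. For the 'negative' outcome, the likelihood ratio is 0.1/0.97 = 0.10309.
Posterior odds = 0.26582 × 0.10309 = 0.027404, so P(H|E) = 0.027404/(1+0.027404) = 0.027. Then P(¬H|E) = 1 − 0.027 = 0.973.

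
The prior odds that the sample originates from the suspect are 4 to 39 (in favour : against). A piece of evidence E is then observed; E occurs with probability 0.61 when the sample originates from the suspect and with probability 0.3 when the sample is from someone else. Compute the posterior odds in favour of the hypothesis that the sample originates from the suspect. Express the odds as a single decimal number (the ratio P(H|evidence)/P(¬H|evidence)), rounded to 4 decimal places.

Prior odds = 4/39 = 0.10256.
Likelihood ratio for E = 0.61/0.3 = 2.0333.
Posterior odds = prior odds × LR = 0.20855.

Posterior odds ≈ 0.2085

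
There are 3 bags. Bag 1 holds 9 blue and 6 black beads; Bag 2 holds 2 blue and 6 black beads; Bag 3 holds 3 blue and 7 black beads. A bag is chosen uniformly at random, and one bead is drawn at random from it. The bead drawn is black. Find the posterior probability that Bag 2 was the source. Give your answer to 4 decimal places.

Tabulate prior·likelihood by source: [1] prior 0.333333, lik 0.4, product 0.1333; [2] prior 0.333333, lik 0.75, product 0.2500; [3] prior 0.333333, lik 0.7, product 0.2333.
Normalizing constant = 0.61667; the posterior for Bag 2 is its product over the sum, 0.2500/0.61667 = 0.4054.

Posterior probability ≈ 0.4054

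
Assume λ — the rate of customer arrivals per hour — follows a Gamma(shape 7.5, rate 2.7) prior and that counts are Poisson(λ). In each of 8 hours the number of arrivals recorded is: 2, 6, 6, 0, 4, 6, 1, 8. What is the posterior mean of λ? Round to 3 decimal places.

Total count ∑xᵢ = 33 over n = 8 hours.
Gamma is conjugate to the Poisson likelihood: posterior is Gamma(shape = 7.5+33 = 40.5, rate = 2.7+8 = 10.7).
E[λ | data] = 40.5/10.7 = 3.785.

Posterior mean ≈ 3.785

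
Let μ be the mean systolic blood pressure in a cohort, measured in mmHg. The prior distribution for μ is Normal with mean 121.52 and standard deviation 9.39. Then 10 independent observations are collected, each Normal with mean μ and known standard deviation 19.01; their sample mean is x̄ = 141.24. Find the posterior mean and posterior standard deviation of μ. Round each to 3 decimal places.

Posterior mean ≈ 135.507; posterior SD ≈ 5.063

Prior precision 1/τ₀² = 1/9.39² = 0.0113415; data precision n/σ² = 10/19.01² = 0.0276717.
Posterior precision = 0.0113415 + 0.0276717 = 0.0390132, giving posterior SD = 1/√0.0390132 = 5.063.
Posterior mean = (0.0113415·121.52 + 0.0276717·141.24) / 0.0390132 = 135.507.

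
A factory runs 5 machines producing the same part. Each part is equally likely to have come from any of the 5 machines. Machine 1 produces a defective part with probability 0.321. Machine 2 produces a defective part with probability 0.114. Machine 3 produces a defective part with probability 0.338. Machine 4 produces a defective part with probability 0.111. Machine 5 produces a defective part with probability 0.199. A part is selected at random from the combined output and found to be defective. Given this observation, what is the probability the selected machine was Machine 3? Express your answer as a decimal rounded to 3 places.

Tabulate prior·likelihood by source: [1] prior 0.2, lik 0.321, product 0.06420; [2] prior 0.2, lik 0.114, product 0.02280; [3] prior 0.2, lik 0.338, product 0.06760; [4] prior 0.2, lik 0.111, product 0.02220; [5] prior 0.2, lik 0.199, product 0.03980.
Normalizing constant = 0.21660; the posterior for Machine 3 is its product over the sum, 0.06760/0.21660 = 0.312.

Posterior probability ≈ 0.312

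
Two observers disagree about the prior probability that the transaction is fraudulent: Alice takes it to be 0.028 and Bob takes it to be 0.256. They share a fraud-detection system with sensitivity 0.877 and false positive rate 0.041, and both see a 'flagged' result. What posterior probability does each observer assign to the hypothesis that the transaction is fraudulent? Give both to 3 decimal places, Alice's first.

Alice: 0.381; Bob: 0.880

P('+'|H) = 0.877, P('+'|¬H) = 0.041.
Alice: numerator 0.877·0.028 = 0.024556; evidence = 0.024556+0.041·0.972 = 0.064408; posterior = 0.381.
Bob: numerator 0.877·0.256 = 0.22451; evidence = 0.22451+0.041·0.744 = 0.25502; posterior = 0.880.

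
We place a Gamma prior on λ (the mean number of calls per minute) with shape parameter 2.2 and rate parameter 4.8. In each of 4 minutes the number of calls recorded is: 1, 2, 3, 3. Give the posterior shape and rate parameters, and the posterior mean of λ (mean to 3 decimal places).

Total count ∑xᵢ = 9 over n = 4 minutes.
Gamma is conjugate to the Poisson likelihood: posterior is Gamma(shape = 2.2+9 = 11.2, rate = 4.8+4 = 8.8).
E[λ | data] = 11.2/8.8 = 1.273.

Posterior: Gamma(shape=11.2, rate=8.8); mean ≈ 1.273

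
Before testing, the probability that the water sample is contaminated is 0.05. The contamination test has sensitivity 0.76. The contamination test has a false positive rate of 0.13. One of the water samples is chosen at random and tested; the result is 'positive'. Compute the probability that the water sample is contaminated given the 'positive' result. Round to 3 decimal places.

P(H | E) ≈ 0.235

Let H be the event that the water sample is contaminated. P(H) = 0.05, so P(¬H) = 0.95. With E the 'positive' result, P(E|H) = 0.76 and P(E|¬H) = 0.13.
P(E) = 0.76·0.05 + 0.13·0.95 = 0.038000 + 0.12350 = 0.16150.
By Bayes' theorem, P(H|E) = 0.038000 / 0.16150 = 0.235.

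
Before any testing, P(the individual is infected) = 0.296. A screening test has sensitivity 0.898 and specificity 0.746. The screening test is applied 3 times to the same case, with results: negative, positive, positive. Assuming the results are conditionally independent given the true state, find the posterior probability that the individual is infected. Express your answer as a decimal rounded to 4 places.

Let H be the event that the individual is infected; start with P(H) = 0.296. P('positive'|H) = 0.898, P('positive'|¬H) = 0.254.
Update on result 1 ('negative'): P(H) ← 0.102·0.2960 / (0.102·0.2960 + 0.746·0.7040) = 0.030192/0.55538 = 0.0544.
Update on result 2 ('positive'): P(H) ← 0.898·0.0544 / (0.898·0.0544 + 0.254·0.9456) = 0.048818/0.28901 = 0.1689.
Update on result 3 ('positive'): P(H) ← 0.898·0.1689 / (0.898·0.1689 + 0.254·0.8311) = 0.15169/0.36278 = 0.4181.

Posterior P(H) ≈ 0.4181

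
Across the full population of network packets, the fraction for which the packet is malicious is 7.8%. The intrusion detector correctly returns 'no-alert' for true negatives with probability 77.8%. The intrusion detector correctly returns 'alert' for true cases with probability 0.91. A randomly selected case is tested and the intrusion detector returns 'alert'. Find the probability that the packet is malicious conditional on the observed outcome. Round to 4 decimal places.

P(H | E) ≈ 0.2575

Let H be the event that the packet is malicious. P(H) = 0.078, so P(¬H) = 0.922. With E the 'alert' result, P(E|H) = 0.91 and P(E|¬H) = 0.222.
P(E) = 0.91·0.078 + 0.222·0.922 = 0.070980 + 0.20468 = 0.27566.
By Bayes' theorem, P(H|E) = 0.070980 / 0.27566 = 0.2575.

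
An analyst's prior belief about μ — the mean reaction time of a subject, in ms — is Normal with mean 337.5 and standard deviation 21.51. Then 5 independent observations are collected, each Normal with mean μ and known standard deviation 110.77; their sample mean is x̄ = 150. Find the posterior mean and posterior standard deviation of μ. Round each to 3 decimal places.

Prior precision 1/τ₀² = 1/21.51² = 0.00216132; data precision n/σ² = 5/110.77² = 0.00040750.
Posterior precision = 0.00216132 + 0.00040750 = 0.00256882, giving posterior SD = 1/√0.00256882 = 19.730.
Posterior mean = (0.00216132·337.5 + 0.00040750·150) / 0.00256882 = 307.756.

Posterior mean ≈ 307.756; posterior SD ≈ 19.730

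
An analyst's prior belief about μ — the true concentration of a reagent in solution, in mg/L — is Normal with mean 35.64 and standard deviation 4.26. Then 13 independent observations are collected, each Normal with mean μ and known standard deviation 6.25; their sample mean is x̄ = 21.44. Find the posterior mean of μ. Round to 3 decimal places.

Posterior mean ≈ 23.457

Prior precision 1/τ₀² = 1/4.26² = 0.0551037; data precision n/σ² = 13/6.25² = 0.332800.
Posterior precision = 0.0551037 + 0.332800 = 0.387904.
Posterior mean = (0.0551037·35.64 + 0.332800·21.44) / 0.387904 = 23.457.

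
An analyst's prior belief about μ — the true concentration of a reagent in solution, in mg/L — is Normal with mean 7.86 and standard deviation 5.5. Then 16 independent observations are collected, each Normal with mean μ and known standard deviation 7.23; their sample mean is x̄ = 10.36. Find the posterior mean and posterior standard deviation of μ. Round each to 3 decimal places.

Posterior mean ≈ 10.116; posterior SD ≈ 1.717

Prior precision 1/τ₀² = 1/5.5² = 0.0330579; data precision n/σ² = 16/7.23² = 0.306086.
Posterior precision = 0.0330579 + 0.306086 = 0.339144, giving posterior SD = 1/√0.339144 = 1.717.
Posterior mean = (0.0330579·7.86 + 0.306086·10.36) / 0.339144 = 10.116.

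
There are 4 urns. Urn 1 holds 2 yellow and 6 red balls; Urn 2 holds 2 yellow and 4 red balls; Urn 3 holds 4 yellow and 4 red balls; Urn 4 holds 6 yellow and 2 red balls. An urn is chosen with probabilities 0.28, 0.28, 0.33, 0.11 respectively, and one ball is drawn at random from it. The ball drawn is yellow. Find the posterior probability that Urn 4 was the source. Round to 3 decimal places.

Tabulate prior·likelihood by source: [1] prior 0.28, lik 0.25, product 0.07000; [2] prior 0.28, lik 0.3333, product 0.09333; [3] prior 0.33, lik 0.5, product 0.1650; [4] prior 0.11, lik 0.75, product 0.08250.
Normalizing constant = 0.41083; the posterior for Urn 4 is its product over the sum, 0.08250/0.41083 = 0.201.

Posterior probability ≈ 0.201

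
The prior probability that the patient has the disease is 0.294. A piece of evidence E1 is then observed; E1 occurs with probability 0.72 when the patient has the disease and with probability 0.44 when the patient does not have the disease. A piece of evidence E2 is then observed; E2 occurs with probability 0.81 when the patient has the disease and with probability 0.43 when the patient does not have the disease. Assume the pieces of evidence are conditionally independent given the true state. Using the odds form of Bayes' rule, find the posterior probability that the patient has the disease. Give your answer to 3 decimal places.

Prior odds = 0.294/(1−0.294) = 0.41643. In log-odds, ln(0.41643) = -0.87604.
Add log likelihood ratios: ln(1.6364) + ln(1.8837) = 1.1257.
Posterior log-odds = 0.24969, so posterior odds = exp(0.24969) = 1.2836. Converting, P(H|E) = 1.2836/2.2836 = 0.562.

Posterior probability ≈ 0.562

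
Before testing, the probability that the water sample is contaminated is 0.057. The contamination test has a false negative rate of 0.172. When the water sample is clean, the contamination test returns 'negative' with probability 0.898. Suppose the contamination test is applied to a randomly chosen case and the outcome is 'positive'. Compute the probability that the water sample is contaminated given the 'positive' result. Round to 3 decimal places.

Write H for 'the water sample is contaminated'. Prior odds H:¬H = 0.057/0.943 = 0.060445. For the 'positive' outcome, the likelihood ratio is 0.828/0.102 = 8.1176.
Posterior odds = 0.060445 × 8.1176 = 0.49067, so P(H|E) = 0.49067/(1+0.49067) = 0.329.

P(H | E) ≈ 0.329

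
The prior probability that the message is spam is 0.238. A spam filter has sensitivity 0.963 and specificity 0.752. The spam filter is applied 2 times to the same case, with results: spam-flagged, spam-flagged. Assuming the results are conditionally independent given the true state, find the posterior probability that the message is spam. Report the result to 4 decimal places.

Let H be the event that the message is spam; start with P(H) = 0.238. P('spam-flagged'|H) = 0.963, P('spam-flagged'|¬H) = 0.248.
Update on result 1 ('spam-flagged'): P(H) ← 0.963·0.2380 / (0.963·0.2380 + 0.248·0.7620) = 0.22919/0.41817 = 0.5481.
Update on result 2 ('spam-flagged'): P(H) ← 0.963·0.5481 / (0.963·0.5481 + 0.248·0.4519) = 0.52781/0.63988 = 0.8249.

Posterior P(H) ≈ 0.8249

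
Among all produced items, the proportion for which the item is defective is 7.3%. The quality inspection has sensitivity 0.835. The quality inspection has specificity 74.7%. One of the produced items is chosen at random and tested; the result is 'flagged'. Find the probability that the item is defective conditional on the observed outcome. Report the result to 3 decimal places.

P(H | E) ≈ 0.206

Let H be the event that the item is defective. P(H) = 0.073, so P(¬H) = 0.927. With E the 'flagged' result, P(E|H) = 0.835 and P(E|¬H) = 0.253.
P(E) = 0.835·0.073 + 0.253·0.927 = 0.060955 + 0.23453 = 0.29549.
By Bayes' theorem, P(H|E) = 0.060955 / 0.29549 = 0.206.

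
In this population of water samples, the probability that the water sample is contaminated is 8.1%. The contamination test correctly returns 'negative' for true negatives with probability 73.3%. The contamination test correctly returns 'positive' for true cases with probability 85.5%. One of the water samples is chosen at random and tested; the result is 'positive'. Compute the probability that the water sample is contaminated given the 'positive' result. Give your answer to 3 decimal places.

P(H | E) ≈ 0.220

Let H be the event that the water sample is contaminated. P(H) = 0.081, so P(¬H) = 0.919. With E the 'positive' result, P(E|H) = 0.855 and P(E|¬H) = 0.267.
P(E) = 0.855·0.081 + 0.267·0.919 = 0.069255 + 0.24537 = 0.31463.
By Bayes' theorem, P(H|E) = 0.069255 / 0.31463 = 0.220.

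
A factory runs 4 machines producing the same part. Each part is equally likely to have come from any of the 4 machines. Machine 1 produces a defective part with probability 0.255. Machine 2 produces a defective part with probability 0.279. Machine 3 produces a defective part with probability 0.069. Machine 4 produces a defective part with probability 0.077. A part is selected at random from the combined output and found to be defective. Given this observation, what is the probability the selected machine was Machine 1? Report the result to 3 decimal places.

Posterior probability ≈ 0.375

P(defective|M1) = 0.255; P(defective|M2) = 0.279; P(defective|M3) = 0.069; P(defective|M4) = 0.077.
Prior × likelihood for each source: 0.25·0.255=0.06375, 0.25·0.279=0.06975, 0.25·0.069=0.01725, 0.25·0.077=0.01925. Summing gives P(defective) = 0.17000.
P(Machine 1 | defective) = 0.06375 / 0.17000 = 0.375.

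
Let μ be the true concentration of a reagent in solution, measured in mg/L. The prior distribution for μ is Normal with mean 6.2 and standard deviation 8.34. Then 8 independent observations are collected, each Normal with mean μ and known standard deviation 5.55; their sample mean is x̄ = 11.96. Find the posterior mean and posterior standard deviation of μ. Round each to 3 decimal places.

Prior precision 1/τ₀² = 1/8.34² = 0.0143770; data precision n/σ² = 8/5.55² = 0.259719.
Posterior precision = 0.0143770 + 0.259719 = 0.274096, giving posterior SD = 1/√0.274096 = 1.910.
Posterior mean = (0.0143770·6.2 + 0.259719·11.96) / 0.274096 = 11.658.

Posterior mean ≈ 11.658; posterior SD ≈ 1.910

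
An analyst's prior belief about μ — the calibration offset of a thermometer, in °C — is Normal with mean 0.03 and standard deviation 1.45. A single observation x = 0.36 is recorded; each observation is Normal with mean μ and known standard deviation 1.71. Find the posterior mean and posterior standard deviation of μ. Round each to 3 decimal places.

Prior precision 1/τ₀² = 1/1.45² = 0.475624; data precision n/σ² = 1/1.71² = 0.341986.
Posterior precision = 0.475624 + 0.341986 = 0.817610, giving posterior SD = 1/√0.817610 = 1.106.
Posterior mean = (0.475624·0.03 + 0.341986·0.36) / 0.817610 = 0.168.

Posterior mean ≈ 0.168; posterior SD ≈ 1.106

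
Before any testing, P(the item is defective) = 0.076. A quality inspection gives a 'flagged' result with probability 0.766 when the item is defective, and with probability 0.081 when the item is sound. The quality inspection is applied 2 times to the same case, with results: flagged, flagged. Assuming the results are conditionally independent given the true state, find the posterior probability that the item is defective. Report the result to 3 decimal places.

Posterior P(H) ≈ 0.880

Let H be the event that the item is defective; start with P(H) = 0.076. P('flagged'|H) = 0.766, P('flagged'|¬H) = 0.081.
Update on result 1 ('flagged'): P(H) ← 0.766·0.0760 / (0.766·0.0760 + 0.081·0.9240) = 0.058216/0.13306 = 0.4375.
Update on result 2 ('flagged'): P(H) ← 0.766·0.4375 / (0.766·0.4375 + 0.081·0.5625) = 0.33514/0.38070 = 0.8803.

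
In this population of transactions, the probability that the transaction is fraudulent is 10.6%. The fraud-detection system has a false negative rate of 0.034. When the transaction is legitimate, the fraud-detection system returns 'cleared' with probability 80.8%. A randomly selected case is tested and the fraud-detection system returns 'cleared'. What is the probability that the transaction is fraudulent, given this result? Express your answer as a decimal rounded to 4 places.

P(H | E) ≈ 0.0050

Let H be the event that the transaction is fraudulent. P(H) = 0.106, so P(¬H) = 0.894. With E the 'cleared' result, P(E|H) = 0.034 and P(E|¬H) = 0.808.
P(E) = 0.034·0.106 + 0.808·0.894 = 0.0036040 + 0.72235 = 0.72596.
By Bayes' theorem, P(H|E) = 0.0036040 / 0.72596 = 0.0050.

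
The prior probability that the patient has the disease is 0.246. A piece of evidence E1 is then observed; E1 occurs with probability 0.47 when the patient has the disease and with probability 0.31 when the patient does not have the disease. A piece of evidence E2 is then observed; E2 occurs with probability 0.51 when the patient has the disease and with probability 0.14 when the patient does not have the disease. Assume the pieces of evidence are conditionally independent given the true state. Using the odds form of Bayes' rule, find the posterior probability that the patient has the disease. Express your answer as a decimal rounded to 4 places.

Prior odds = 0.246/(1−0.246) = 0.32626. In log-odds, ln(0.32626) = -1.1201.
Add log likelihood ratios: ln(1.5161) + ln(3.6429) = 1.7089.
Posterior log-odds = 0.58887, so posterior odds = exp(0.58887) = 1.8019. Converting, P(H|E) = 1.8019/2.8019 = 0.6431.

Posterior probability ≈ 0.6431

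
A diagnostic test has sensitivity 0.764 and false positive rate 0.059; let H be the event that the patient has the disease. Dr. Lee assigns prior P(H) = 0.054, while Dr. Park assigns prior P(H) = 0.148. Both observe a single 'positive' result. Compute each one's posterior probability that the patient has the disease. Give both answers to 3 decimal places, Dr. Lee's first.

P('+'|H) = 0.764, P('+'|¬H) = 0.059.
Dr. Lee: numerator 0.764·0.054 = 0.041256; evidence = 0.041256+0.059·0.946 = 0.097070; posterior = 0.425.
Dr. Park: numerator 0.764·0.148 = 0.11307; evidence = 0.11307+0.059·0.852 = 0.16334; posterior = 0.692.

Dr. Lee: 0.425; Dr. Park: 0.692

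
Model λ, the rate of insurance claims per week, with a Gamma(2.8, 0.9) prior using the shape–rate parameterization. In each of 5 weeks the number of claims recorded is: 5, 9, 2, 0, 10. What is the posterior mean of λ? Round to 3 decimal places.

Total count ∑xᵢ = 26 over n = 5 weeks.
Gamma is conjugate to the Poisson likelihood: posterior is Gamma(shape = 2.8+26 = 28.8, rate = 0.9+5 = 5.9).
E[λ | data] = 28.8/5.9 = 4.881.

Posterior mean ≈ 4.881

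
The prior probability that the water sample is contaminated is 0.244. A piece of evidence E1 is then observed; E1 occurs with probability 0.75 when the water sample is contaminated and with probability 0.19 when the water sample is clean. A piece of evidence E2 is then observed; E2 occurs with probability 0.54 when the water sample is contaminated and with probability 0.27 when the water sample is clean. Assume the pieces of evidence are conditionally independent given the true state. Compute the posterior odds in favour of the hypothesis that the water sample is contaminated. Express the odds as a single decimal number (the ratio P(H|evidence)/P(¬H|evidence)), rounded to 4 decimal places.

Prior odds = 0.244/(1−0.244) = 0.32275.
Likelihood ratio for E1 = 0.75/0.19 = 3.9474.
Likelihood ratio for E2 = 0.54/0.27 = 2.0000.
Posterior odds = prior odds × LR₁ × LR₂ = 2.5480.

Posterior odds ≈ 2.5480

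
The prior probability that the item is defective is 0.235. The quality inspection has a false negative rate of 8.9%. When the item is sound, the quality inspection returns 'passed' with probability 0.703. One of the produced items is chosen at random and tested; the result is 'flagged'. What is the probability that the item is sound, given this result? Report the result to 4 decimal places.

P(¬H | E) ≈ 0.5149

Let H be the event that the item is defective. P(H) = 0.235, so P(¬H) = 0.765. With E the 'flagged' result, P(E|H) = 0.911 and P(E|¬H) = 0.297.
P(E) = 0.911·0.235 + 0.297·0.765 = 0.21408 + 0.22720 = 0.44129.
By Bayes' theorem, P(H|E) = 0.21408 / 0.44129 = 0.4851. Hence P(¬H|E) = 1 − 0.4851 = 0.5149.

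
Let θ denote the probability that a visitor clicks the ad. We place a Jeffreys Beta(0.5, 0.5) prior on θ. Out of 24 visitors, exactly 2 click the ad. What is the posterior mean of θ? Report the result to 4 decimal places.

Posterior mean ≈ 0.1000

Observing 2 successes and 22 failures updates Beta(0.5, 0.5) by adding the success and failure counts to the two shape parameters: α = 0.5+2 = 2.5, β = 0.5+22 = 22.5.
E[θ | data] = 2.5/(2.5+22.5) = 0.1000.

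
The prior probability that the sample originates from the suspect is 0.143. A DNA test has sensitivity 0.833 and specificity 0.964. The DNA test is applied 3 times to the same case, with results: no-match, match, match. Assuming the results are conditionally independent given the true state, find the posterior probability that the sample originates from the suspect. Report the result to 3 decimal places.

With H the event that the sample originates from the suspect, the joint likelihood of the observed sequence is P(data|H) = 0.167·0.833·0.833 = 0.11588 and P(data|¬H) = 0.964·0.036·0.036 = 0.0012493.
Bayes: P(H|data) = 0.143·0.11588 / (0.143·0.11588 + 0.857·0.0012493) = 0.016571/0.017641 = 0.9393.

Posterior P(H) ≈ 0.939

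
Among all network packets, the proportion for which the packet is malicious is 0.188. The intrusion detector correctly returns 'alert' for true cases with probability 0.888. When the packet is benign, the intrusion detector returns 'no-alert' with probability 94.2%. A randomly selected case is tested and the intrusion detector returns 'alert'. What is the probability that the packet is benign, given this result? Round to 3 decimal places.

Let H be the event that the packet is malicious. P(H) = 0.188, so P(¬H) = 0.812. With E the 'alert' result, P(E|H) = 0.888 and P(E|¬H) = 0.058.
P(E) = 0.888·0.188 + 0.058·0.812 = 0.16694 + 0.047096 = 0.21404.
By Bayes' theorem, P(H|E) = 0.16694 / 0.21404 = 0.780. Hence P(¬H|E) = 1 − 0.780 = 0.220.

P(¬H | E) ≈ 0.220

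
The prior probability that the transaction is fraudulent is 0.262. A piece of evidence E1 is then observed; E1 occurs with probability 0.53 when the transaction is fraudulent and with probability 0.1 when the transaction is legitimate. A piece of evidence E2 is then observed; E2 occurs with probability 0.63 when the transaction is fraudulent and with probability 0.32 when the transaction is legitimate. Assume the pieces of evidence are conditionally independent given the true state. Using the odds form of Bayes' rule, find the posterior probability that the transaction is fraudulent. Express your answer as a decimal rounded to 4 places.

Posterior probability ≈ 0.7874

Prior odds = 0.262/(1−0.262) = 0.35501. In log-odds, ln(0.35501) = -1.0356.
Add log likelihood ratios: ln(5.3000) + ln(1.9688) = 2.3451.
Posterior log-odds = 1.3095, so posterior odds = exp(1.3095) = 3.7043. Converting, P(H|E) = 3.7043/4.7043 = 0.7874.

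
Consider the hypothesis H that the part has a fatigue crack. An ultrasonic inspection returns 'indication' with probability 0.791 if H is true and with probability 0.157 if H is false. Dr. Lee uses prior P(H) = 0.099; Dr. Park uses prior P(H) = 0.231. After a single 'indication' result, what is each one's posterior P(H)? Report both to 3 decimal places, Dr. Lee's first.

Dr. Lee: 0.356; Dr. Park: 0.602

The likelihood ratio for an 'indication' result is 0.791/0.157 = 5.0382.
Dr. Lee: prior odds 0.099/0.901 = 0.10988; posterior odds 0.55359; posterior probability 0.356.
Dr. Park: prior odds 0.231/0.769 = 0.30039; posterior odds 1.5134; posterior probability 0.602.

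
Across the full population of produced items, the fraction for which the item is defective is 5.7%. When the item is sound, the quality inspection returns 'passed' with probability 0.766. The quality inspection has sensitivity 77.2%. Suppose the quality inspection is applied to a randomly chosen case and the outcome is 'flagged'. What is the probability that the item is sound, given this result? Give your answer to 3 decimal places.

Let H be the event that the item is defective. P(H) = 0.057, so P(¬H) = 0.943. With E the 'flagged' result, P(E|H) = 0.772 and P(E|¬H) = 0.234.
P(E) = 0.772·0.057 + 0.234·0.943 = 0.044004 + 0.22066 = 0.26467.
By Bayes' theorem, P(H|E) = 0.044004 / 0.26467 = 0.166. Hence P(¬H|E) = 1 − 0.166 = 0.834.

P(¬H | E) ≈ 0.834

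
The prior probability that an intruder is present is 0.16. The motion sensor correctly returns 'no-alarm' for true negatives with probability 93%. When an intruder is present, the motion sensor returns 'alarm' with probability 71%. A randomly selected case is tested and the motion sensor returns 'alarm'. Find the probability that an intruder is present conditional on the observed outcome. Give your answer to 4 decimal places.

P(H | E) ≈ 0.6589

Let H be the event that an intruder is present. P(H) = 0.16, so P(¬H) = 0.84. With E the 'alarm' result, P(E|H) = 0.71 and P(E|¬H) = 0.07.
P(E) = 0.71·0.16 + 0.07·0.84 = 0.11360 + 0.058800 = 0.17240.
By Bayes' theorem, P(H|E) = 0.11360 / 0.17240 = 0.6589.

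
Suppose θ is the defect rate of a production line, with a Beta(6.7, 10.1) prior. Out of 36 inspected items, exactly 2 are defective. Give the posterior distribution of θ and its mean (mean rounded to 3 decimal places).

Observing 2 successes and 34 failures updates Beta(6.7, 10.1) by adding the success and failure counts to the two shape parameters: α = 6.7+2 = 8.7, β = 10.1+34 = 44.1.
E[θ | data] = 8.7/(8.7+44.1) = 0.165.

Posterior: Beta(8.7, 44.1); mean ≈ 0.165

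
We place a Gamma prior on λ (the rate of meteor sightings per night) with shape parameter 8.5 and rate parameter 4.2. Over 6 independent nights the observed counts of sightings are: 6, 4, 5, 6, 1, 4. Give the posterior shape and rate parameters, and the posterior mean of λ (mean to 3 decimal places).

Posterior: Gamma(shape=34.5, rate=10.2); mean ≈ 3.382

The Poisson likelihood adds the total count to the shape and the number of exposure periods to the rate. Here ∑xᵢ = 26 and n = 6, so shape 8.5→34.5 and rate 4.2→10.2.
E[λ | data] = 34.5/10.2 = 3.382.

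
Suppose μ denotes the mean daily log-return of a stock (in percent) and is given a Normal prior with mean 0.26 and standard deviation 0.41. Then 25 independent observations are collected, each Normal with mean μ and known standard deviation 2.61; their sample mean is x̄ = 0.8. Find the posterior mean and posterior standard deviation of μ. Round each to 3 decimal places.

With known σ, the Normal prior is conjugate. Weight on the data is w = (n/σ²)/(n/σ² + 1/τ₀²) = 3.66994/(3.66994+5.94884) = 0.38154.
Posterior mean = w·x̄ + (1−w)·μ₀ = 0.38154·0.8 + 0.61846·0.26 = 0.466. Posterior variance = 1/(3.66994+5.94884) = 0.103963, so SD = 0.322.

Posterior mean ≈ 0.466; posterior SD ≈ 0.322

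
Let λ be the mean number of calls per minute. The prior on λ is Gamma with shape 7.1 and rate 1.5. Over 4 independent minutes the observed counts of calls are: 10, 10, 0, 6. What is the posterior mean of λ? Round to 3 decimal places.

The Poisson likelihood adds the total count to the shape and the number of exposure periods to the rate. Here ∑xᵢ = 26 and n = 4, so shape 7.1→33.1 and rate 1.5→5.5.
E[λ | data] = 33.1/5.5 = 6.018.

Posterior mean ≈ 6.018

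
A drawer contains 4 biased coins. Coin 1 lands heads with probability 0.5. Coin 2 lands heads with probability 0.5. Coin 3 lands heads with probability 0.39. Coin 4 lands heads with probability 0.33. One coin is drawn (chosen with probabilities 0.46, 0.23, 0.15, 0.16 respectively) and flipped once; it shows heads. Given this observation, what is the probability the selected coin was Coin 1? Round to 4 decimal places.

Tabulate prior·likelihood by source: [1] prior 0.46, lik 0.5, product 0.2300; [2] prior 0.23, lik 0.5, product 0.1150; [3] prior 0.15, lik 0.39, product 0.05850; [4] prior 0.16, lik 0.33, product 0.05280.
Normalizing constant = 0.45630; the posterior for Coin 1 is its product over the sum, 0.2300/0.45630 = 0.5041.

Posterior probability ≈ 0.5041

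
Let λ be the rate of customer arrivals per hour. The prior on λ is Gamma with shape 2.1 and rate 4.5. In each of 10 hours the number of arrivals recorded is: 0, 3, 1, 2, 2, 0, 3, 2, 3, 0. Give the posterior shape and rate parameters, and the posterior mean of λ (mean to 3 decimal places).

Posterior: Gamma(shape=18.1, rate=14.5); mean ≈ 1.248

Total count ∑xᵢ = 16 over n = 10 hours.
Gamma is conjugate to the Poisson likelihood: posterior is Gamma(shape = 2.1+16 = 18.1, rate = 4.5+10 = 14.5).
Posterior mean = shape/rate = 18.1/14.5 = 1.248.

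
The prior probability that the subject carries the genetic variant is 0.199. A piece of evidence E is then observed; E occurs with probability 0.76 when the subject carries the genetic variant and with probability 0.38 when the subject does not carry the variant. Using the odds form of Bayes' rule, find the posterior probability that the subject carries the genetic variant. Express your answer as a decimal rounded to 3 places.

Posterior probability ≈ 0.332

Prior odds = 0.199/(1−0.199) = 0.24844.
Likelihood ratio for E = 0.76/0.38 = 2.0000.
Posterior odds = prior odds × LR = 0.49688.
Posterior probability = odds/(1+odds) = 0.49688/1.4969 = 0.332.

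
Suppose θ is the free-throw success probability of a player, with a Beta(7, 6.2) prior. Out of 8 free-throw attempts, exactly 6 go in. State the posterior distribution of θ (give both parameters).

Posterior: Beta(13, 8.2)

Observing 6 successes and 2 failures updates Beta(7, 6.2) by adding the success and failure counts to the two shape parameters: α = 7+6 = 13, β = 6.2+2 = 8.2.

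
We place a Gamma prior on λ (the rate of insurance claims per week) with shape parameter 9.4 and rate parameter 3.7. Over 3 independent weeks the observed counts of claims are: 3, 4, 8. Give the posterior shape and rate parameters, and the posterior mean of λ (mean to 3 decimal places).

The Poisson likelihood adds the total count to the shape and the number of exposure periods to the rate. Here ∑xᵢ = 15 and n = 3, so shape 9.4→24.4 and rate 3.7→6.7.
E[λ | data] = 24.4/6.7 = 3.642.

Posterior: Gamma(shape=24.4, rate=6.7); mean ≈ 3.642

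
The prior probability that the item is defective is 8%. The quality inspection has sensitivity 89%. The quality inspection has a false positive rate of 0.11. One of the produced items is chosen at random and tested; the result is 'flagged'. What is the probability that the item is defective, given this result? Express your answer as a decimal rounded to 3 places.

P(H | E) ≈ 0.413

Write H for 'the item is defective'. Prior odds H:¬H = 0.08/0.92 = 0.086957. For the 'flagged' outcome, the likelihood ratio is 0.89/0.11 = 8.0909.
Posterior odds = 0.086957 × 8.0909 = 0.70356, so P(H|E) = 0.70356/(1+0.70356) = 0.413.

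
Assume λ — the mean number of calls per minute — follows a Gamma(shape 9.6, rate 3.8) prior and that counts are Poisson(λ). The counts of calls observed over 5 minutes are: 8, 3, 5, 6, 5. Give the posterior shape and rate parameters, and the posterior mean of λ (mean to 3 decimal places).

Total count ∑xᵢ = 27 over n = 5 minutes.
Gamma is conjugate to the Poisson likelihood: posterior is Gamma(shape = 9.6+27 = 36.6, rate = 3.8+5 = 8.8).
Posterior mean = shape/rate = 36.6/8.8 = 4.159.

Posterior: Gamma(shape=36.6, rate=8.8); mean ≈ 4.159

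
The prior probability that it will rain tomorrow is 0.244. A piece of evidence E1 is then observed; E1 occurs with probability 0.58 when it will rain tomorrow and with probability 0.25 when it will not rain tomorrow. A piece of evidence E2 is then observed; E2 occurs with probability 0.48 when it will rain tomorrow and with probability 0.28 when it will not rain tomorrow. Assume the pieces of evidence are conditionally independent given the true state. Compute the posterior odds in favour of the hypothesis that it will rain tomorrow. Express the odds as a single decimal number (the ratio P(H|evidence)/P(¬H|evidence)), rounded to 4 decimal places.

Posterior odds ≈ 1.2836

Prior odds = 0.244/(1−0.244) = 0.32275. In log-odds, ln(0.32275) = -1.1309.
Add log likelihood ratios: ln(2.3200) + ln(1.7143) = 1.3806.
Posterior log-odds = 0.24969, so posterior odds = exp(0.24969) = 1.2836.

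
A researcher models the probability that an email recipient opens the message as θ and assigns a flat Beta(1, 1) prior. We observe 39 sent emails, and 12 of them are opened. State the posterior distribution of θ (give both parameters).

Observing 12 successes and 27 failures updates Beta(1, 1) by adding the success and failure counts to the two shape parameters: α = 1+12 = 13, β = 1+27 = 28.

Posterior: Beta(13, 28)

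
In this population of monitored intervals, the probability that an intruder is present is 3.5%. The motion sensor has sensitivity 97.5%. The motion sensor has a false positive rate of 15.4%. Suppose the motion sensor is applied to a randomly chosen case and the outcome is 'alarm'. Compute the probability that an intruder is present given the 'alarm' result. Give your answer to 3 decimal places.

Write H for 'an intruder is present'. Prior odds H:¬H = 0.035/0.965 = 0.036269. For the 'alarm' outcome, the likelihood ratio is 0.975/0.154 = 6.3312.
Posterior odds = 0.036269 × 6.3312 = 0.22963, so P(H|E) = 0.22963/(1+0.22963) = 0.187.

P(H | E) ≈ 0.187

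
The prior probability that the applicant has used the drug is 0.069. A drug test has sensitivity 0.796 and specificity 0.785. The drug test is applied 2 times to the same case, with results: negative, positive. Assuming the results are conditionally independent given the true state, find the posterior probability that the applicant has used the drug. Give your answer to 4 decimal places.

Posterior P(H) ≈ 0.0666

With H the event that the applicant has used the drug, the joint likelihood of the observed sequence is P(data|H) = 0.204·0.796 = 0.16238 and P(data|¬H) = 0.785·0.215 = 0.16878.
Bayes: P(H|data) = 0.069·0.16238 / (0.069·0.16238 + 0.931·0.16878) = 0.011204/0.16833 = 0.0666.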